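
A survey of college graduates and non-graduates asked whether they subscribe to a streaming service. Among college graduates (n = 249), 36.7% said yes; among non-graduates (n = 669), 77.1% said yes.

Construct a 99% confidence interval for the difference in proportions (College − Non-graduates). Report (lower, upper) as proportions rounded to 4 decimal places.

(-0.4931, -0.3149)

SE₁ = √(p̂₁(1−p̂₁)/n₁) = √(0.3670·0.6330/249) = 0.03054; SE₂ = √(0.7710·0.2290/669) = 0.01625.
Independent samples: SE of the difference = √(SE₁² + SE₂²) = √(0.0009326916 + 0.0002640625) = 0.03459.
z* for 99% confidence is 2.576, so the margin of error is 2.576 × 0.03459 = 0.08910.
Point estimate p̂₁ − p̂₂ = 0.3670 − 0.7710 = -0.4040.
-0.4040 ± 0.08910 → (-0.4931, -0.3149).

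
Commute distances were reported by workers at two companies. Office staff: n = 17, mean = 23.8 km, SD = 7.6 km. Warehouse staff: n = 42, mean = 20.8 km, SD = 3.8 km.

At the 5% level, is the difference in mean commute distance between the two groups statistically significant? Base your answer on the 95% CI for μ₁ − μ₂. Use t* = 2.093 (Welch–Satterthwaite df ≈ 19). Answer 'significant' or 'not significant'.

not significant

Per-group SEs: s₁/√n₁ = 7.6/√17 = 1.8433, s₂/√n₂ = 3.8/√42 = 0.5864.
Unpooled SE of the difference: √(3.39775489 + 0.34386496) = 1.9343.
Margin of error = t* · SE = 2.093 × 1.9343 = 4.0485.
x̄₁ − x̄₂ = 23.8 − 20.8 = 3.0000.
CI: 3.0000 ± 4.0485 = (-1.0485, 7.0485).
The interval (-1.0485, 7.0485) contains 0, so the difference is not significant.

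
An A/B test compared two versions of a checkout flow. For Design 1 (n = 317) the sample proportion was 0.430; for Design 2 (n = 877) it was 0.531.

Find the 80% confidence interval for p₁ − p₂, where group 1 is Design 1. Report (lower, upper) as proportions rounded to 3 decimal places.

SE₁ = √(p̂₁(1−p̂₁)/n₁) = √(0.4300·0.5700/317) = 0.02781; SE₂ = √(0.5310·0.4690/877) = 0.01685.
Independent samples: SE of the difference = √(SE₁² + SE₂²) = √(0.0007733961 + 0.0002839225) = 0.03252.
z* for 80% confidence is 1.282, so the margin of error is 1.282 × 0.03252 = 0.04169.
Point estimate p̂₁ − p̂₂ = 0.4300 − 0.5310 = -0.1010.
-0.1010 ± 0.04169 → (-0.143, -0.059).

(-0.143, -0.059)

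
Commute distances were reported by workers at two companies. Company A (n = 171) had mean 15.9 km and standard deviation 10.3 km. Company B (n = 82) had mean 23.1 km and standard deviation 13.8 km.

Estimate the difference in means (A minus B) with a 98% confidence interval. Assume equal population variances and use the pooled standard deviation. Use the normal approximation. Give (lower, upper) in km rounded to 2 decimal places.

(-10.81, -3.59)

s_p = √[((n₁−1)s₁² + (n₂−1)s₂²)/(n₁+n₂−2)] = √[(170·10.3² + 81·13.8²)/251] = 11.5460.
SE = 11.5460·√(1/171 + 1/82) = 1.5509.
With z* = 2.326, margin = 2.326 × 1.5509 = 3.6074.
x̄₁ − x̄₂ = 15.9 − 23.1 = -7.2000; interval -7.2000 ± 3.6074 = (-10.81, -3.59).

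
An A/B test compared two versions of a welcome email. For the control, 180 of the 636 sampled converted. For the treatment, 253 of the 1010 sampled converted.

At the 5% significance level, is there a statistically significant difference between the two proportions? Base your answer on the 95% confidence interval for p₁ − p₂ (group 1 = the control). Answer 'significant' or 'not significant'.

Sample proportions: 180/636 = 0.2830, 253/1010 = 0.2505.
Each SE is √(p̂(1−p̂)/n): √(0.2830·0.7170/636) = 0.01786 and √(0.2505·0.7495/1010) = 0.01363.
SE(p̂₁ − p̂₂) = √(SE₁² + SE₂²) = √(0.0003189796 + 0.0001857769) = 0.02247, since the two samples are independent.
At 95% confidence z* = 1.960; margin = 1.960 × 0.02247 = 0.04404.
The difference is 0.2830 − 0.2505 = 0.0325, so the interval is 0.0325 ± 0.04404 = (-0.01154, 0.07654).
The interval (-0.01154, 0.07654) contains 0, so the difference is not significant.

not significant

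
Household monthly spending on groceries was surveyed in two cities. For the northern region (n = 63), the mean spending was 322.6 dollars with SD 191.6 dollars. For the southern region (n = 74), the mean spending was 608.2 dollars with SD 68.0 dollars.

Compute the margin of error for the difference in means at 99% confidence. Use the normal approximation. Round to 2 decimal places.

65.43

Per-group SEs: s₁/√n₁ = 191.6/√63 = 24.1393, s₂/√n₂ = 68.0/√74 = 7.9048.
Unpooled SE of the difference: √(582.70580449 + 62.48586304) = 25.4006.
Margin of error = z* · SE = 2.576 × 25.4006 = 65.4319.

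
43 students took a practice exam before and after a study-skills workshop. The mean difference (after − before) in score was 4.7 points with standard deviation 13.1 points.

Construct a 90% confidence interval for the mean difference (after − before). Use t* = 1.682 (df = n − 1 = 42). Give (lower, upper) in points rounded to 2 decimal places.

This is a matched-pairs design, so SE = s_d/√n = 13.1/√43 = 1.9977.
Margin = 1.682 × 1.9977 = 3.3601; the interval is 4.7 ± 3.3601 = (1.34, 8.06).

(1.34, 8.06)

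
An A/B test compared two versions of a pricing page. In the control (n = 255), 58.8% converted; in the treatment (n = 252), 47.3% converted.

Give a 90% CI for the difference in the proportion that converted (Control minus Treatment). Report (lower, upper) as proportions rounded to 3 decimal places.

(0.043, 0.187)

The two standard errors are √(0.5880×0.4120/255) = 0.03082 and √(0.4730×0.5270/252) = 0.03145.
Because the samples are independent, SE_diff = √(0.03082² + 0.03145²) = 0.04403.
Using z* = 1.645 for 90%, ME = 1.645 × 0.04403 = 0.07243.
p̂₁ − p̂₂ = 0.1150; interval 0.1150 ± 0.07243 gives (0.043, 0.187).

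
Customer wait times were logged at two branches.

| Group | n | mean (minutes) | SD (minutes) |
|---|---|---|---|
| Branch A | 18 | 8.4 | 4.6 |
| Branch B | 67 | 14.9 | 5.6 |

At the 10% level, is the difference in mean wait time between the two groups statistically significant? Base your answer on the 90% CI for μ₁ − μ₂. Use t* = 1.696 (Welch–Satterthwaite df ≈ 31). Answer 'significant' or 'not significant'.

significant

Per-group SEs: s₁/√n₁ = 4.6/√18 = 1.0842, s₂/√n₂ = 5.6/√67 = 0.6841.
Unpooled SE of the difference: √(1.17548964 + 0.46799281) = 1.2820.
Margin of error = t* · SE = 1.696 × 1.2820 = 2.1743.
x̄₁ − x̄₂ = 8.4 − 14.9 = -6.5000.
CI: -6.5000 ± 2.1743 = (-8.6743, -4.3257).
The interval (-8.6743, -4.3257) does not contain 0, so the difference is significant.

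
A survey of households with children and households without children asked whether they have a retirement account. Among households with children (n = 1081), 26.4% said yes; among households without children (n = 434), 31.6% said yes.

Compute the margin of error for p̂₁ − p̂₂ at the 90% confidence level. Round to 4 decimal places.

0.0428

SE₁ = √(p̂₁(1−p̂₁)/n₁) = √(0.2640·0.7360/1081) = 0.01341; SE₂ = √(0.3160·0.6840/434) = 0.02232.
Independent samples: SE of the difference = √(SE₁² + SE₂²) = √(0.0001798281 + 0.0004981824) = 0.02604.
z* for 90% confidence is 1.645, so the margin of error is 1.645 × 0.02604 = 0.04284.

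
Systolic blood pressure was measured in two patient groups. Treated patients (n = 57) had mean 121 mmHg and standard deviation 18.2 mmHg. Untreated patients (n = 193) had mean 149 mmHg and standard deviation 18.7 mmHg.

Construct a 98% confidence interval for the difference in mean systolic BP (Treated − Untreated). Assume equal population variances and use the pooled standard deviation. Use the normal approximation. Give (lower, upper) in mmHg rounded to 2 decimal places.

Pooled variance s_p² = [56·18.2² + 192·18.7²] / (57+193−2) = 345.5239, so s_p = 18.5883.
SE_diff = s_p·√(1/n₁ + 1/n₂) = 18.5883·√(1/57 + 1/193) = 2.8022.
z* = 2.326; margin = 2.326 × 2.8022 = 6.5179.
Difference = 121 − 149 = -28.0000.
-28.0000 ± 6.5179 → (-34.52, -21.48).

(-34.52, -21.48)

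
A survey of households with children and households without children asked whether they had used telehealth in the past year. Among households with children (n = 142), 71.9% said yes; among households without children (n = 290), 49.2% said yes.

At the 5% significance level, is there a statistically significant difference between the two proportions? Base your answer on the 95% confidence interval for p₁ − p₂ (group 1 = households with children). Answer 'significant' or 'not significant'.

significant

SE₁ = √(p̂₁(1−p̂₁)/n₁) = √(0.7190·0.2810/142) = 0.03772; SE₂ = √(0.4920·0.5080/290) = 0.02936.
Independent samples: SE of the difference = √(SE₁² + SE₂²) = √(0.0014227984 + 0.0008620096) = 0.04780.
z* for 95% confidence is 1.960, so the margin of error is 1.960 × 0.04780 = 0.09369.
Point estimate p̂₁ − p̂₂ = 0.7190 − 0.4920 = 0.2270.
0.2270 ± 0.09369 → (0.13331, 0.32069).
The interval (0.13331, 0.32069) does not contain 0, so the difference is significant.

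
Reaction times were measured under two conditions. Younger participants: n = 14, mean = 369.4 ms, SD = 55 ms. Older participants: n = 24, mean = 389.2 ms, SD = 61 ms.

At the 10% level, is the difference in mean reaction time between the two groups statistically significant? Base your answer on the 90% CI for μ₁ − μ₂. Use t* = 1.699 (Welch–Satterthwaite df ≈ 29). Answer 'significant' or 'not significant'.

not significant

Standard errors of each mean: 55/√14 = 14.6994 and 61/√24 = 12.4516.
SE(x̄₁ − x̄₂) = √(14.6994² + 12.4516²) = 19.2643 for independent samples with unequal variances.
With t* = 1.699, the margin is 1.699 × 19.2643 = 32.7300.
x̄₁ − x̄₂ = 369.4 − 389.2 = -19.8000; the interval is -19.8000 ± 32.7300 = (-52.5300, 12.9300).
The interval (-52.5300, 12.9300) contains 0, so the difference is not significant.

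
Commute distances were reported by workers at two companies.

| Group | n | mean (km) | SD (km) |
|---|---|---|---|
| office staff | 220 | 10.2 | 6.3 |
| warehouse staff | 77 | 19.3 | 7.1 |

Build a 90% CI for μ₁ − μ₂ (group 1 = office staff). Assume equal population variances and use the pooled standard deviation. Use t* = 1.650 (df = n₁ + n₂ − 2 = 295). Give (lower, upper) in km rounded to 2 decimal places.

(-10.52, -7.68)

s_p = √[((n₁−1)s₁² + (n₂−1)s₂²)/(n₁+n₂−2)] = √[(219·6.3² + 76·7.1²)/295] = 6.5155.
SE = 6.5155·√(1/220 + 1/77) = 0.8627.
With t* = 1.650, margin = 1.650 × 0.8627 = 1.4235.
x̄₁ − x̄₂ = 10.2 − 19.3 = -9.1000; interval -9.1000 ± 1.4235 = (-10.52, -7.68).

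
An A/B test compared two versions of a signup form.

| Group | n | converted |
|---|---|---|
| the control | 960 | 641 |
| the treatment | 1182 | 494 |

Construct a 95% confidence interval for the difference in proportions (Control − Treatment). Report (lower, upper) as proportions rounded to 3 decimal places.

p̂₁ = 641/960 = 0.6677 and p̂₂ = 494/1182 = 0.4179.
SE₁ = √(p̂₁(1−p̂₁)/n₁) = √(0.6677·0.3323/960) = 0.01520; SE₂ = √(0.4179·0.5821/1182) = 0.01435.
Independent samples: SE of the difference = √(SE₁² + SE₂²) = √(0.00023104 + 0.0002059225) = 0.02090.
z* for 95% confidence is 1.960, so the margin of error is 1.960 × 0.02090 = 0.04096.
Point estimate p̂₁ − p̂₂ = 0.6677 − 0.4179 = 0.2498.
0.2498 ± 0.04096 → (0.209, 0.291).

(0.209, 0.291)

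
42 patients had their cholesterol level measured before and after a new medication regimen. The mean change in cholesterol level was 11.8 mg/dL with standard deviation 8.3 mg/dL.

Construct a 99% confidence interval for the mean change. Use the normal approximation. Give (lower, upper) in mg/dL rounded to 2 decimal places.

Paired design: SE = s_d/√n = 8.3/√42 = 1.2807.
z* = 2.576; margin of error = 2.576 × 1.2807 = 3.2991.
11.8 ± 3.2991 → (8.50, 15.10).

(8.50, 15.10)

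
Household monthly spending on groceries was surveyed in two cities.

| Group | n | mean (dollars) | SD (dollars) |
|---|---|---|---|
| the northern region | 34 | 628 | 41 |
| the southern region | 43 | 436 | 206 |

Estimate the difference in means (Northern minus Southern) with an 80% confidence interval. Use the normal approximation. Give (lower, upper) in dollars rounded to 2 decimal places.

(150.73, 233.27)

SE₁ = s₁/√n₁ = 41/√34 = 7.0314; SE₂ = 206/√43 = 31.4147.
Independent samples, unequal variances: SE_diff = √(SE₁² + SE₂²) = √(49.44058596 + 986.88337609) = 32.1920.
z* = 1.282, so margin of error = 1.282 × 32.1920 = 41.2701.
Difference in means = 628 − 436 = 192.0000.
192.0000 ± 41.2701 → (150.73, 233.27).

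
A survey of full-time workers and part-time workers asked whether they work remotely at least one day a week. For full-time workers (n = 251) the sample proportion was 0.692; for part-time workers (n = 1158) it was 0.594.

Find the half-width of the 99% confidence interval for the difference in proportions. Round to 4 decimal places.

SE₁ = √(p̂₁(1−p̂₁)/n₁) = √(0.6920·0.3080/251) = 0.02914; SE₂ = √(0.5940·0.4060/1158) = 0.01443.
Independent samples: SE of the difference = √(SE₁² + SE₂²) = √(0.0008491396 + 0.0002082249) = 0.03252.
z* for 99% confidence is 2.576, so the margin of error is 2.576 × 0.03252 = 0.08377.

0.0838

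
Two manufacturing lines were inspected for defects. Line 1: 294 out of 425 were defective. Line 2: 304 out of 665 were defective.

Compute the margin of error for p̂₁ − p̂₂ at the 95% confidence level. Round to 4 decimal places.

0.0580

First, p̂₁ = 294/425 = 0.6918; p̂₂ = 304/665 = 0.4571.
The two standard errors are √(0.6918×0.3082/425) = 0.02240 and √(0.4571×0.5429/665) = 0.01932.
Because the samples are independent, SE_diff = √(0.02240² + 0.01932²) = 0.02958.
Using z* = 1.960 for 95%, ME = 1.960 × 0.02958 = 0.05798.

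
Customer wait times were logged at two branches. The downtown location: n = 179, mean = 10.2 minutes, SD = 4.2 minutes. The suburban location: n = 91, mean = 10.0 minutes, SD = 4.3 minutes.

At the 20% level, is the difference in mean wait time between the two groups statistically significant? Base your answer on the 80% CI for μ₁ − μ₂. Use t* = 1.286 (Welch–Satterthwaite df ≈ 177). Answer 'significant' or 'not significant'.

not significant

Per-group SEs: s₁/√n₁ = 4.2/√179 = 0.3139, s₂/√n₂ = 4.3/√91 = 0.4508.
Unpooled SE of the difference: √(0.09853321 + 0.20322064) = 0.5493.
Margin of error = t* · SE = 1.286 × 0.5493 = 0.7064.
x̄₁ − x̄₂ = 10.2 − 10.0 = 0.2000.
CI: 0.2000 ± 0.7064 = (-0.5064, 0.9064).
The interval (-0.5064, 0.9064) contains 0, so the difference is not significant.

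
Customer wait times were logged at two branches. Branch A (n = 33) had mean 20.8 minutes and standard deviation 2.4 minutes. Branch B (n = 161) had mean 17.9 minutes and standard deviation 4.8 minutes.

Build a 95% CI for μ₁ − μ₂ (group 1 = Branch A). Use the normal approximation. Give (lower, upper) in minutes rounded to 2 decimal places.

(1.80, 4.00)

SE₁ = s₁/√n₁ = 2.4/√33 = 0.4178; SE₂ = 4.8/√161 = 0.3783.
Independent samples, unequal variances: SE_diff = √(SE₁² + SE₂²) = √(0.17455684 + 0.14311089) = 0.5636.
z* = 1.960, so margin of error = 1.960 × 0.5636 = 1.1047.
Difference in means = 20.8 − 17.9 = 2.9000.
2.9000 ± 1.1047 → (1.80, 4.00).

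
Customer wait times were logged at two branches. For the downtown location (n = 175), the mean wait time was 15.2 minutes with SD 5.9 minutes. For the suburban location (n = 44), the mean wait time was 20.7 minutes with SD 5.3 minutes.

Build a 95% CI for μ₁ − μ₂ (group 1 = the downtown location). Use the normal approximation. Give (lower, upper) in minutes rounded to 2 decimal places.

(-7.29, -3.71)

SE₁ = s₁/√n₁ = 5.9/√175 = 0.4460; SE₂ = 5.3/√44 = 0.7990.
Independent samples, unequal variances: SE_diff = √(SE₁² + SE₂²) = √(0.198916 + 0.638401) = 0.9151.
z* = 1.960, so margin of error = 1.960 × 0.9151 = 1.7936.
Difference in means = 15.2 − 20.7 = -5.5000.
-5.5000 ± 1.7936 → (-7.29, -3.71).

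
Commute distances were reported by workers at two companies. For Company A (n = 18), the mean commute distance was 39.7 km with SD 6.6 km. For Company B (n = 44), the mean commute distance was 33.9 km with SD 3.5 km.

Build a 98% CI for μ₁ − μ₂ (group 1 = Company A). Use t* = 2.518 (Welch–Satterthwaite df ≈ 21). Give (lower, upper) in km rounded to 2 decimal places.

(1.66, 9.94)

Per-group SEs: s₁/√n₁ = 6.6/√18 = 1.5556, s₂/√n₂ = 3.5/√44 = 0.5276.
Unpooled SE of the difference: √(2.41989136 + 0.27836176) = 1.6426.
Margin of error = t* · SE = 2.518 × 1.6426 = 4.1361.
x̄₁ − x̄₂ = 39.7 − 33.9 = 5.8000.
CI: 5.8000 ± 4.1361 = (1.66, 9.94).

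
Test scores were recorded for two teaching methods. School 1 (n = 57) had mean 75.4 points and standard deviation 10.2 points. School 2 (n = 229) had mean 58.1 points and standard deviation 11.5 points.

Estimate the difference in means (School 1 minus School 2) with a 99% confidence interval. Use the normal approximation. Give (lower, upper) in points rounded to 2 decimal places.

(13.31, 21.29)

SE₁ = s₁/√n₁ = 10.2/√57 = 1.3510; SE₂ = 11.5/√229 = 0.7599.
Independent samples, unequal variances: SE_diff = √(SE₁² + SE₂²) = √(1.825201 + 0.57744801) = 1.5500.
z* = 2.576, so margin of error = 2.576 × 1.5500 = 3.9928.
Difference in means = 75.4 − 58.1 = 17.3000.
17.3000 ± 3.9928 → (13.31, 21.29).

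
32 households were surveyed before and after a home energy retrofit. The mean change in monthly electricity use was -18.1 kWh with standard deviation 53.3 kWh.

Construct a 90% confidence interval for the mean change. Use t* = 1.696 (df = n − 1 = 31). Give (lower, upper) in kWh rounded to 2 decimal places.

Paired design: SE = s_d/√n = 53.3/√32 = 9.4222.
t* = 1.696; margin of error = 1.696 × 9.4222 = 15.9801.
-18.1 ± 15.9801 → (-34.08, -2.12).

(-34.08, -2.12)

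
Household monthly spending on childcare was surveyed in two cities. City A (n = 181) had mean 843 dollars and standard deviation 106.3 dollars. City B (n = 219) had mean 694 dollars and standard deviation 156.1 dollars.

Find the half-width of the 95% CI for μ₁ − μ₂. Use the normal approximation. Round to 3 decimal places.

Standard errors of each mean: 106.3/√181 = 7.9012 and 156.1/√219 = 10.5483.
SE(x̄₁ − x̄₂) = √(7.9012² + 10.5483²) = 13.1794 for independent samples with unequal variances.
With z* = 1.960, the margin is 1.960 × 13.1794 = 25.8316.

25.832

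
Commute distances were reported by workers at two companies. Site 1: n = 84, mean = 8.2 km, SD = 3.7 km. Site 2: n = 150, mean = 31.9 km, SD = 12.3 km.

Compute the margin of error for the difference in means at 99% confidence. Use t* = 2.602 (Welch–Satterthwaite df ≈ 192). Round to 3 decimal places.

2.816

Per-group SEs: s₁/√n₁ = 3.7/√84 = 0.4037, s₂/√n₂ = 12.3/√150 = 1.0043.
Unpooled SE of the difference: √(0.16297369 + 1.00861849) = 1.0824.
Margin of error = t* · SE = 2.602 × 1.0824 = 2.8164.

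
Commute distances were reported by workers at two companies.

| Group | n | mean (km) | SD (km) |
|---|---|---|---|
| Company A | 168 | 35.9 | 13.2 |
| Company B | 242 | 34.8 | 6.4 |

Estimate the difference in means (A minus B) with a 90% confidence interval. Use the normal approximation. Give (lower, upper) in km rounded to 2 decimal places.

Per-group SEs: s₁/√n₁ = 13.2/√168 = 1.0184, s₂/√n₂ = 6.4/√242 = 0.4114.
Unpooled SE of the difference: √(1.03713856 + 0.16924996) = 1.0984.
Margin of error = z* · SE = 1.645 × 1.0984 = 1.8069.
x̄₁ − x̄₂ = 35.9 − 34.8 = 1.1000.
CI: 1.1000 ± 1.8069 = (-0.71, 2.91).

(-0.71, 2.91)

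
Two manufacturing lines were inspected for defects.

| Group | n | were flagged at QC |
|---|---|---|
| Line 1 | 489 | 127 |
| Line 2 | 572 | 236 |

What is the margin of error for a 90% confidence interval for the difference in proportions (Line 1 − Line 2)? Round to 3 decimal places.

0.047

p̂₁ = 127/489 = 0.2597 and p̂₂ = 236/572 = 0.4126.
SE₁ = √(p̂₁(1−p̂₁)/n₁) = √(0.2597·0.7403/489) = 0.01983; SE₂ = √(0.4126·0.5874/572) = 0.02058.
Independent samples: SE of the difference = √(SE₁² + SE₂²) = √(0.0003932289 + 0.0004235364) = 0.02858.
z* for 90% confidence is 1.645, so the margin of error is 1.645 × 0.02858 = 0.04701.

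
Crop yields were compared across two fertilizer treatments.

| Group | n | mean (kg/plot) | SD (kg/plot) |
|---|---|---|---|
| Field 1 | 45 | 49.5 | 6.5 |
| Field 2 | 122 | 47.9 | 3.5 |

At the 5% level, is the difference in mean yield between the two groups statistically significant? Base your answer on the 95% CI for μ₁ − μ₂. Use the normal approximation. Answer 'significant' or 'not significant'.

not significant

Per-group SEs: s₁/√n₁ = 6.5/√45 = 0.9690, s₂/√n₂ = 3.5/√122 = 0.3169.
Unpooled SE of the difference: √(0.938961 + 0.10042561) = 1.0195.
Margin of error = z* · SE = 1.960 × 1.0195 = 1.9982.
x̄₁ − x̄₂ = 49.5 − 47.9 = 1.6000.
CI: 1.6000 ± 1.9982 = (-0.3982, 3.5982).
The interval (-0.3982, 3.5982) contains 0, so the difference is not significant.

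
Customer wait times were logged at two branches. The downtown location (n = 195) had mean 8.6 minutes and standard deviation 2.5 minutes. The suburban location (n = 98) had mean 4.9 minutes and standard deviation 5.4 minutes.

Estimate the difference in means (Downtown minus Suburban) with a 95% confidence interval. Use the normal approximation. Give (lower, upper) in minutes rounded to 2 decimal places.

(2.57, 4.83)

Standard errors of each mean: 2.5/√195 = 0.1790 and 5.4/√98 = 0.5455.
SE(x̄₁ − x̄₂) = √(0.1790² + 0.5455²) = 0.5741 for independent samples with unequal variances.
With z* = 1.960, the margin is 1.960 × 0.5741 = 1.1252.
x̄₁ − x̄₂ = 8.6 − 4.9 = 3.7000; the interval is 3.7000 ± 1.1252 = (2.57, 4.83).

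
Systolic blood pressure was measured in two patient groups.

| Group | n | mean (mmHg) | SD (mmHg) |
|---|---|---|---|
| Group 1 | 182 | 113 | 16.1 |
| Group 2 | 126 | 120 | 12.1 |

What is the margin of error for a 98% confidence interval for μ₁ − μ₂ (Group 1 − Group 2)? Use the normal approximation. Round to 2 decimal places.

Standard errors of each mean: 16.1/√182 = 1.1934 and 12.1/√126 = 1.0780.
SE(x̄₁ − x̄₂) = √(1.1934² + 1.0780²) = 1.6082 for independent samples with unequal variances.
With z* = 2.326, the margin is 2.326 × 1.6082 = 3.7407.

3.74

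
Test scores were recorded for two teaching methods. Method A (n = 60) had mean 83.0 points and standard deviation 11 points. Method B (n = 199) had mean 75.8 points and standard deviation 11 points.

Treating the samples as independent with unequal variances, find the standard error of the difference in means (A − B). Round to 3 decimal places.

Standard errors of each mean: 11/√60 = 1.4201 and 11/√199 = 0.7798.
SE(x̄₁ − x̄₂) = √(1.4201² + 0.7798²) = 1.6201 for independent samples with unequal variances.

1.620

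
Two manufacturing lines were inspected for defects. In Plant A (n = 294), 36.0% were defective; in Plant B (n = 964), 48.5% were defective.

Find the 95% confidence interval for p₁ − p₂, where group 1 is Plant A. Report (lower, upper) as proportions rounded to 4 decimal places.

(-0.1883, -0.0617)

SE₁ = √(p̂₁(1−p̂₁)/n₁) = √(0.3600·0.6400/294) = 0.02799; SE₂ = √(0.4850·0.5150/964) = 0.01610.
Independent samples: SE of the difference = √(SE₁² + SE₂²) = √(0.0007834401 + 0.00025921) = 0.03229.
z* for 95% confidence is 1.960, so the margin of error is 1.960 × 0.03229 = 0.06329.
Point estimate p̂₁ − p̂₂ = 0.3600 − 0.4850 = -0.1250.
-0.1250 ± 0.06329 → (-0.1883, -0.0617).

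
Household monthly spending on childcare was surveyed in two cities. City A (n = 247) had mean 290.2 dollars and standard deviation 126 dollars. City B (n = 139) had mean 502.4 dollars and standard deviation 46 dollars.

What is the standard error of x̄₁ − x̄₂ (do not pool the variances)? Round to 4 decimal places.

8.9162

Standard errors of each mean: 126/√247 = 8.0172 and 46/√139 = 3.9017.
SE(x̄₁ − x̄₂) = √(8.0172² + 3.9017²) = 8.9162 for independent samples with unequal variances.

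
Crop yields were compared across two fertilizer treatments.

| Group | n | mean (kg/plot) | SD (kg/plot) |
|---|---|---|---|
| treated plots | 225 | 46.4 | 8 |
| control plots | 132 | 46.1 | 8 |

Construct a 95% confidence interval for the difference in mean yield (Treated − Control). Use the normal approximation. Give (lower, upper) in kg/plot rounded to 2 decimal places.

(-1.42, 2.02)

SE₁ = s₁/√n₁ = 8/√225 = 0.5333; SE₂ = 8/√132 = 0.6963.
Independent samples, unequal variances: SE_diff = √(SE₁² + SE₂²) = √(0.28440889 + 0.48483369) = 0.8771.
z* = 1.960, so margin of error = 1.960 × 0.8771 = 1.7191.
Difference in means = 46.4 − 46.1 = 0.3000.
0.3000 ± 1.7191 → (-1.42, 2.02).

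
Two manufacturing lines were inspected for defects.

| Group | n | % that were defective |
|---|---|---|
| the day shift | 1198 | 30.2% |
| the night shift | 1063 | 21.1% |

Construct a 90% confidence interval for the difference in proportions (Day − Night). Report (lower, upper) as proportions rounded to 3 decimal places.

The two standard errors are √(0.3020×0.6980/1198) = 0.01326 and √(0.2110×0.7890/1063) = 0.01251.
Because the samples are independent, SE_diff = √(0.01326² + 0.01251²) = 0.01823.
Using z* = 1.645 for 90%, ME = 1.645 × 0.01823 = 0.02999.
p̂₁ − p̂₂ = 0.0910; interval 0.0910 ± 0.02999 gives (0.061, 0.121).

(0.061, 0.121)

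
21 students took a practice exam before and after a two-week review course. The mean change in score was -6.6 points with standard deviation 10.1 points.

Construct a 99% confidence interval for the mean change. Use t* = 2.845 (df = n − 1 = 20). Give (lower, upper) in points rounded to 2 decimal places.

(-12.87, -0.33)

This is a matched-pairs design, so SE = s_d/√n = 10.1/√21 = 2.2040.
Margin = 2.845 × 2.2040 = 6.2704; the interval is -6.6 ± 6.2704 = (-12.87, -0.33).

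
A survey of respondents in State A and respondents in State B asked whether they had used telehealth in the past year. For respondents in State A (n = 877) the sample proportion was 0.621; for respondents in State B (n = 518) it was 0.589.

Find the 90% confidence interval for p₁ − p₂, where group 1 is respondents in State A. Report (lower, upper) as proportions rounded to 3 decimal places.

(-0.013, 0.077)

SE₁ = √(p̂₁(1−p̂₁)/n₁) = √(0.6210·0.3790/877) = 0.01638; SE₂ = √(0.5890·0.4110/518) = 0.02162.
Independent samples: SE of the difference = √(SE₁² + SE₂²) = √(0.0002683044 + 0.0004674244) = 0.02712.
z* for 90% confidence is 1.645, so the margin of error is 1.645 × 0.02712 = 0.04461.
Point estimate p̂₁ − p̂₂ = 0.6210 − 0.5890 = 0.0320.
0.0320 ± 0.04461 → (-0.013, 0.077).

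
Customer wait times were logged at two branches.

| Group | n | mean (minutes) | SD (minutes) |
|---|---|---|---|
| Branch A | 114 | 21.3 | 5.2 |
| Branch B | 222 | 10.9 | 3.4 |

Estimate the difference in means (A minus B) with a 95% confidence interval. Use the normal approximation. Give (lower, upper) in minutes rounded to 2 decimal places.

Per-group SEs: s₁/√n₁ = 5.2/√114 = 0.4870, s₂/√n₂ = 3.4/√222 = 0.2282.
Unpooled SE of the difference: √(0.237169 + 0.05207524) = 0.5378.
Margin of error = z* · SE = 1.960 × 0.5378 = 1.0541.
x̄₁ − x̄₂ = 21.3 − 10.9 = 10.4000.
CI: 10.4000 ± 1.0541 = (9.35, 11.45).

(9.35, 11.45)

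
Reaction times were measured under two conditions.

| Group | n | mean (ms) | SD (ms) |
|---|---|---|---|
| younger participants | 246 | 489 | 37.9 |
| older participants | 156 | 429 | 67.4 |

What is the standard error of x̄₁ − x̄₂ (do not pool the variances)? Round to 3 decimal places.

5.913

Per-group SEs: s₁/√n₁ = 37.9/√246 = 2.4164, s₂/√n₂ = 67.4/√156 = 5.3963.
Unpooled SE of the difference: √(5.83898896 + 29.12005369) = 5.9126.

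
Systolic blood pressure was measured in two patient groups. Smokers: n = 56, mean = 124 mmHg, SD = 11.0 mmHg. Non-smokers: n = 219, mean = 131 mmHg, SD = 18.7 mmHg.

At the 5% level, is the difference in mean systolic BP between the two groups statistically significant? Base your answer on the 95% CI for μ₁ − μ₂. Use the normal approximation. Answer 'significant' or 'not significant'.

significant

Per-group SEs: s₁/√n₁ = 11.0/√56 = 1.4699, s₂/√n₂ = 18.7/√219 = 1.2636.
Unpooled SE of the difference: √(2.16060601 + 1.59668496) = 1.9384.
Margin of error = z* · SE = 1.960 × 1.9384 = 3.7993.
x̄₁ − x̄₂ = 124 − 131 = -7.0000.
CI: -7.0000 ± 3.7993 = (-10.7993, -3.2007).
The interval (-10.7993, -3.2007) does not contain 0, so the difference is significant.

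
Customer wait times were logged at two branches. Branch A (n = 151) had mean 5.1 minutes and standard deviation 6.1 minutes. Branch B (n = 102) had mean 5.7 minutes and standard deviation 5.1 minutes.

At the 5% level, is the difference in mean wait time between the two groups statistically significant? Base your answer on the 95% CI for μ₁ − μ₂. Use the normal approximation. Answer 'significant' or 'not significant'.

Per-group SEs: s₁/√n₁ = 6.1/√151 = 0.4964, s₂/√n₂ = 5.1/√102 = 0.5050.
Unpooled SE of the difference: √(0.24641296 + 0.255025) = 0.7081.
Margin of error = z* · SE = 1.960 × 0.7081 = 1.3879.
x̄₁ − x̄₂ = 5.1 − 5.7 = -0.6000.
CI: -0.6000 ± 1.3879 = (-1.9879, 0.7879).
The interval (-1.9879, 0.7879) contains 0, so the difference is not significant.

not significant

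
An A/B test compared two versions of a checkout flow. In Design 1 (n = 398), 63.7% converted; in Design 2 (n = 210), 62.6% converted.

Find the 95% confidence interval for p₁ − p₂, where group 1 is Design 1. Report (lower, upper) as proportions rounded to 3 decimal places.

(-0.070, 0.092)

The two standard errors are √(0.6370×0.3630/398) = 0.02410 and √(0.6260×0.3740/210) = 0.03339.
Because the samples are independent, SE_diff = √(0.02410² + 0.03339²) = 0.04118.
Using z* = 1.960 for 95%, ME = 1.960 × 0.04118 = 0.08071.
p̂₁ − p̂₂ = 0.0110; interval 0.0110 ± 0.08071 gives (-0.070, 0.092).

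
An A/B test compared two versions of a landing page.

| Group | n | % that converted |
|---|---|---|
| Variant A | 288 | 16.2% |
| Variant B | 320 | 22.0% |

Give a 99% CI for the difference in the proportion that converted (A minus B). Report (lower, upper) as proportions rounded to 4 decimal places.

Each SE is √(p̂(1−p̂)/n): √(0.1620·0.8380/288) = 0.02171 and √(0.2200·0.7800/320) = 0.02316.
SE(p̂₁ − p̂₂) = √(SE₁² + SE₂²) = √(0.0004713241 + 0.0005363856) = 0.03174, since the two samples are independent.
At 99% confidence z* = 2.576; margin = 2.576 × 0.03174 = 0.08176.
The difference is 0.1620 − 0.2200 = -0.0580, so the interval is -0.0580 ± 0.08176 = (-0.1398, 0.0238).

(-0.1398, 0.0238)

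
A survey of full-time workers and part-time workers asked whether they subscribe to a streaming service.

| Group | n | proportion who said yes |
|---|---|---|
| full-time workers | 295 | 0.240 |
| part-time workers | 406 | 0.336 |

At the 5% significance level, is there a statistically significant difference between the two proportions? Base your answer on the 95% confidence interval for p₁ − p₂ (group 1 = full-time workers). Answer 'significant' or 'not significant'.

significant

The two standard errors are √(0.2400×0.7600/295) = 0.02487 and √(0.3360×0.6640/406) = 0.02344.
Because the samples are independent, SE_diff = √(0.02487² + 0.02344²) = 0.03418.
Using z* = 1.960 for 95%, ME = 1.960 × 0.03418 = 0.06699.
p̂₁ − p̂₂ = -0.0960; interval -0.0960 ± 0.06699 gives (-0.16299, -0.02901).
The interval (-0.16299, -0.02901) does not contain 0, so the difference is significant.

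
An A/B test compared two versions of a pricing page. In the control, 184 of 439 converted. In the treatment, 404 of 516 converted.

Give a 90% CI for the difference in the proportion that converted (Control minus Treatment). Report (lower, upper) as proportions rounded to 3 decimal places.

(-0.413, -0.315)

First, p̂₁ = 184/439 = 0.4191; p̂₂ = 404/516 = 0.7829.
The two standard errors are √(0.4191×0.5809/439) = 0.02355 and √(0.7829×0.2171/516) = 0.01815.
Because the samples are independent, SE_diff = √(0.02355² + 0.01815²) = 0.02973.
Using z* = 1.645 for 90%, ME = 1.645 × 0.02973 = 0.04891.
p̂₁ − p̂₂ = -0.3638; interval -0.3638 ± 0.04891 gives (-0.413, -0.315).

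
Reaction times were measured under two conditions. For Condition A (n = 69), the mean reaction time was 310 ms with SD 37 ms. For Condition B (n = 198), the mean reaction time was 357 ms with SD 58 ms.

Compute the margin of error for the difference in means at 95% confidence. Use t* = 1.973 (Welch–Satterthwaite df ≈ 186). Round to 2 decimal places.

11.97

Per-group SEs: s₁/√n₁ = 37/√69 = 4.4543, s₂/√n₂ = 58/√198 = 4.1219.
Unpooled SE of the difference: √(19.84078849 + 16.99005961) = 6.0688.
Margin of error = t* · SE = 1.973 × 6.0688 = 11.9737.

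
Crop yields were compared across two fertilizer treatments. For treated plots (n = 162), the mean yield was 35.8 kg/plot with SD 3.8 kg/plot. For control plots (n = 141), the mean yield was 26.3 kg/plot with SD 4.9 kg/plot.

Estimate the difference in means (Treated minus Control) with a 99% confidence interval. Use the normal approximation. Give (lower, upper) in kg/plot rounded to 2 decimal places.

(8.19, 10.81)

Per-group SEs: s₁/√n₁ = 3.8/√162 = 0.2986, s₂/√n₂ = 4.9/√141 = 0.4127.
Unpooled SE of the difference: √(0.08916196 + 0.17032129) = 0.5094.
Margin of error = z* · SE = 2.576 × 0.5094 = 1.3122.
x̄₁ − x̄₂ = 35.8 − 26.3 = 9.5000.
CI: 9.5000 ± 1.3122 = (8.19, 10.81).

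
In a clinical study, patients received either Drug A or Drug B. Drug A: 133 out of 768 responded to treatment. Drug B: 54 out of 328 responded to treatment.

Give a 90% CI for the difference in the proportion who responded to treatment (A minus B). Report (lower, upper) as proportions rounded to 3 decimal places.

First, p̂₁ = 133/768 = 0.1732; p̂₂ = 54/328 = 0.1646.
The two standard errors are √(0.1732×0.8268/768) = 0.01366 and √(0.1646×0.8354/328) = 0.02048.
Because the samples are independent, SE_diff = √(0.01366² + 0.02048²) = 0.02462.
Using z* = 1.645 for 90%, ME = 1.645 × 0.02462 = 0.04050.
p̂₁ − p̂₂ = 0.0086; interval 0.0086 ± 0.04050 gives (-0.032, 0.049).

(-0.032, 0.049)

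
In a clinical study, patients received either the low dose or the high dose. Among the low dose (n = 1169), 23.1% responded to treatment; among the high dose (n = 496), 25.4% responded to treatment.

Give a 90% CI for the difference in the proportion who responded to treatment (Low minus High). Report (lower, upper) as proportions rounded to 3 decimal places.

(-0.061, 0.015)

Each SE is √(p̂(1−p̂)/n): √(0.2310·0.7690/1169) = 0.01233 and √(0.2540·0.7460/496) = 0.01955.
SE(p̂₁ − p̂₂) = √(SE₁² + SE₂²) = √(0.0001520289 + 0.0003822025) = 0.02311, since the two samples are independent.
At 90% confidence z* = 1.645; margin = 1.645 × 0.02311 = 0.03802.
The difference is 0.2310 − 0.2540 = -0.0230, so the interval is -0.0230 ± 0.03802 = (-0.061, 0.015).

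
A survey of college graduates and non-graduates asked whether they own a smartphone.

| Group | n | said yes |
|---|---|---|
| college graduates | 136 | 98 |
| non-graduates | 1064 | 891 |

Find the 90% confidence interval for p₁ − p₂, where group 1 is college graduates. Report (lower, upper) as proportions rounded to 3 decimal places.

(-0.183, -0.051)

Sample proportions: 98/136 = 0.7206, 891/1064 = 0.8374.
Each SE is √(p̂(1−p̂)/n): √(0.7206·0.2794/136) = 0.03848 and √(0.8374·0.1626/1064) = 0.01131.
SE(p̂₁ − p̂₂) = √(SE₁² + SE₂²) = √(0.0014807104 + 0.0001279161) = 0.04011, since the two samples are independent.
At 90% confidence z* = 1.645; margin = 1.645 × 0.04011 = 0.06598.
The difference is 0.7206 − 0.8374 = -0.1168, so the interval is -0.1168 ± 0.06598 = (-0.183, -0.051).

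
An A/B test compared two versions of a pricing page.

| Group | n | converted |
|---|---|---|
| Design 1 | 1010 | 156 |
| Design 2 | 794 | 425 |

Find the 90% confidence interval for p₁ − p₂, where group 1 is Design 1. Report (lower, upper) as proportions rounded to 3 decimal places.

(-0.415, -0.346)

p̂₁ = 156/1010 = 0.1545 and p̂₂ = 425/794 = 0.5353.
SE₁ = √(p̂₁(1−p̂₁)/n₁) = √(0.1545·0.8455/1010) = 0.01137; SE₂ = √(0.5353·0.4647/794) = 0.01770.
Independent samples: SE of the difference = √(SE₁² + SE₂²) = √(0.0001292769 + 0.00031329) = 0.02104.
z* for 90% confidence is 1.645, so the margin of error is 1.645 × 0.02104 = 0.03461.
Point estimate p̂₁ − p̂₂ = 0.1545 − 0.5353 = -0.3808.
-0.3808 ± 0.03461 → (-0.415, -0.346).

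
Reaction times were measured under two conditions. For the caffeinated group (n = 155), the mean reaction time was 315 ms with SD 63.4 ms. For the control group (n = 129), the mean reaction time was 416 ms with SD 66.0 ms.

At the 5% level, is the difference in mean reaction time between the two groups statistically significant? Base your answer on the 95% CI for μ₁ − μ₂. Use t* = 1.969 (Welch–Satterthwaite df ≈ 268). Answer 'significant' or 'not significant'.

significant

Standard errors of each mean: 63.4/√155 = 5.0924 and 66.0/√129 = 5.8110.
SE(x̄₁ − x̄₂) = √(5.0924² + 5.8110²) = 7.7266 for independent samples with unequal variances.
With t* = 1.969, the margin is 1.969 × 7.7266 = 15.2137.
x̄₁ − x̄₂ = 315 − 416 = -101.0000; the interval is -101.0000 ± 15.2137 = (-116.2137, -85.7863).
The interval (-116.2137, -85.7863) does not contain 0, so the difference is significant.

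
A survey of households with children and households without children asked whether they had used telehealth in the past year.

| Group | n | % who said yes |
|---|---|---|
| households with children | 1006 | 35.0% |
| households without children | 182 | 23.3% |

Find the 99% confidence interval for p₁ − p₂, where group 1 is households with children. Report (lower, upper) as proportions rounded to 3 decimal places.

(0.027, 0.207)

SE₁ = √(p̂₁(1−p̂₁)/n₁) = √(0.3500·0.6500/1006) = 0.01504; SE₂ = √(0.2330·0.7670/182) = 0.03134.
Independent samples: SE of the difference = √(SE₁² + SE₂²) = √(0.0002262016 + 0.0009821956) = 0.03476.
z* for 99% confidence is 2.576, so the margin of error is 2.576 × 0.03476 = 0.08954.
Point estimate p̂₁ − p̂₂ = 0.3500 − 0.2330 = 0.1170.
0.1170 ± 0.08954 → (0.027, 0.207).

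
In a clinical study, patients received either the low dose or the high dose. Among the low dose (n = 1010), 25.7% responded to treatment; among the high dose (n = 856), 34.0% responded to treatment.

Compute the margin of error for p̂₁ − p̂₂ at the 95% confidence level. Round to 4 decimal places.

0.0416

SE₁ = √(p̂₁(1−p̂₁)/n₁) = √(0.2570·0.7430/1010) = 0.01375; SE₂ = √(0.3400·0.6600/856) = 0.01619.
Independent samples: SE of the difference = √(SE₁² + SE₂²) = √(0.0001890625 + 0.0002621161) = 0.02124.
z* for 95% confidence is 1.960, so the margin of error is 1.960 × 0.02124 = 0.04163.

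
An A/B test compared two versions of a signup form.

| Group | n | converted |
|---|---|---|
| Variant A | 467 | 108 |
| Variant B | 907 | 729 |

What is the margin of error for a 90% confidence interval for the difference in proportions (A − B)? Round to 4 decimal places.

First, p̂₁ = 108/467 = 0.2313; p̂₂ = 729/907 = 0.8037.
The two standard errors are √(0.2313×0.7687/467) = 0.01951 and √(0.8037×0.1963/907) = 0.01319.
Because the samples are independent, SE_diff = √(0.01951² + 0.01319²) = 0.02355.
Using z* = 1.645 for 90%, ME = 1.645 × 0.02355 = 0.03874.

0.0387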